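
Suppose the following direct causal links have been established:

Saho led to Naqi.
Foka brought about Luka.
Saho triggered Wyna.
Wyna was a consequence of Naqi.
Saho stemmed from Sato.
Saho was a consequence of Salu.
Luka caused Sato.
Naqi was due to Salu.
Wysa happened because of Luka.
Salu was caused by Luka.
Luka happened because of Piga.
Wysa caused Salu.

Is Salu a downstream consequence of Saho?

No

Saho leads to Naqi, Wyna; Salu is not among them.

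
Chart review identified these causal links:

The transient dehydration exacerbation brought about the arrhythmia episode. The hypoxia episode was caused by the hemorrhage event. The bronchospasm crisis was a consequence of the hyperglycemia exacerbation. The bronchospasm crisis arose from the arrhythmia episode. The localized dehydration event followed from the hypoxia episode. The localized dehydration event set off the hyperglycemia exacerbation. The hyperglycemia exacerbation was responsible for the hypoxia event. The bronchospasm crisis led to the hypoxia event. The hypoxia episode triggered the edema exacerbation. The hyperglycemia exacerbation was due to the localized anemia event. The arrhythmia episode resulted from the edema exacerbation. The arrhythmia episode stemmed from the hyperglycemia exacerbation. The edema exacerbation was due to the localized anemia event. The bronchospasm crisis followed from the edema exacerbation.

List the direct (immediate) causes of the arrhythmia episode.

Upstream contributors include the localized anemia event, the hemorrhage event, the hypoxia episode, the localized dehydration event, but only the edema exacerbation, the hyperglycemia exacerbation, the transient dehydration exacerbation feed directly into the arrhythmia episode.

the edema exacerbation, the hyperglycemia exacerbation, the transient dehydration exacerbation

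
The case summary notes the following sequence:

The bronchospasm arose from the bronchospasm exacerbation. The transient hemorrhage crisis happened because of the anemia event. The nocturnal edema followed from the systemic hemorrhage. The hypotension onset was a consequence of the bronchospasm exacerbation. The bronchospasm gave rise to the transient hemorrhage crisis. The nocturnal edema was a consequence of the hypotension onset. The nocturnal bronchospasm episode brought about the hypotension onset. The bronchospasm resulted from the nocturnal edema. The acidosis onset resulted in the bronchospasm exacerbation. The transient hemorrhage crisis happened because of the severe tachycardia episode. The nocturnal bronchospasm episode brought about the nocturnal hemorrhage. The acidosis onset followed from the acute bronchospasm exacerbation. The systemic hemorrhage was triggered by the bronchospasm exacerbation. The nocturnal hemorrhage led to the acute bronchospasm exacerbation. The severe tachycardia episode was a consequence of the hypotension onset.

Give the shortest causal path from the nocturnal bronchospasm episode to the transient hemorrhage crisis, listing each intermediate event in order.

the nocturnal bronchospasm episode → the hypotension onset
the hypotension onset → the severe tachycardia episode
the severe tachycardia episode → the transient hemorrhage crisis
Length: 3 steps.

the nocturnal bronchospasm episode → the hypotension onset → the severe tachycardia episode → the transient hemorrhage crisis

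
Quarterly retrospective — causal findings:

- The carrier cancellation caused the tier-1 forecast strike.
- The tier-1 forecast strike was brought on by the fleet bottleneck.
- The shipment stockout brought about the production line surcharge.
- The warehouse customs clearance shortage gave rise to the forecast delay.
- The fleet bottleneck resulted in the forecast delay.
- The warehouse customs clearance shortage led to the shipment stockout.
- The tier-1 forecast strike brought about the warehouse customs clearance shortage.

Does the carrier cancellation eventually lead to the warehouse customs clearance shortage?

Yes

There is a causal chain: the carrier cancellation → the tier-1 forecast strike → the warehouse customs clearance shortage.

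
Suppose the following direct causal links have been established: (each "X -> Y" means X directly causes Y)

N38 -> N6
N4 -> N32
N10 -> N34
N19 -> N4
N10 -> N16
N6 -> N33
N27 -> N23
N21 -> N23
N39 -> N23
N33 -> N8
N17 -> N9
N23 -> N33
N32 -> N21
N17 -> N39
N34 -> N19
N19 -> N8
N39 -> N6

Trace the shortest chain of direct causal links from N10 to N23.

N10 → N34
N34 → N19
N19 → N4
N4 → N32
N32 → N21
N21 → N23
Length: 6 steps.

N10 → N34 → N19 → N4 → N32 → N21 → N23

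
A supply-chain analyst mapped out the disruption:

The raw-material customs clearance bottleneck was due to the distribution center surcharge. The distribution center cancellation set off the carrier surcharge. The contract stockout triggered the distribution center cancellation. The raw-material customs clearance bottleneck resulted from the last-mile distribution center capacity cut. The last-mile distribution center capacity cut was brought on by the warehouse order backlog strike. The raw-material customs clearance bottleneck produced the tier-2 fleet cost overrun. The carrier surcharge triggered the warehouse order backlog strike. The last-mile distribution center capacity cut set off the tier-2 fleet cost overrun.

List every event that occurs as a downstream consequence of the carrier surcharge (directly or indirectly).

Direct effects: the warehouse order backlog strike.
2 steps out: the last-mile distribution center capacity cut.
3 steps out: the raw-material customs clearance bottleneck, the tier-2 fleet cost overrun.
Not reachable from it: the contract stockout, the distribution center cancellation, the distribution center surcharge.

the last-mile distribution center capacity cut, the raw-material customs clearance bottleneck, the tier-2 fleet cost overrun, the warehouse order backlog strike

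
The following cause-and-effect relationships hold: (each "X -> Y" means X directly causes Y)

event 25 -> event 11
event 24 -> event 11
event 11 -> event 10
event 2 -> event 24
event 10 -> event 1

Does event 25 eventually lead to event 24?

No

Event 25 leads to event 11, event 10, event 1; event 24 is not among them.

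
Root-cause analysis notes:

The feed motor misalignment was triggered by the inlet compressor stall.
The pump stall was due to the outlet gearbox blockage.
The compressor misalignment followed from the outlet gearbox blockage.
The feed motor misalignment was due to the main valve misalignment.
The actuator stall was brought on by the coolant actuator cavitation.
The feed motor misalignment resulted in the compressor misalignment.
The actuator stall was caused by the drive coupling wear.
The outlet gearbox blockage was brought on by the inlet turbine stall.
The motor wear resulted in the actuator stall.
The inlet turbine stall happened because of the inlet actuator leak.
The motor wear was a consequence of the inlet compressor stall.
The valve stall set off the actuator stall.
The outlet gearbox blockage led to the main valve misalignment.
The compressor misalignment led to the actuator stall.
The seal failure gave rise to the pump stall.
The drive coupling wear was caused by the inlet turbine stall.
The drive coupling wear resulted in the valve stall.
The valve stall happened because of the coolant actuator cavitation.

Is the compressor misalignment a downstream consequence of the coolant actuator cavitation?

No

The coolant actuator cavitation leads to the valve stall, the actuator stall; the compressor misalignment is not among them.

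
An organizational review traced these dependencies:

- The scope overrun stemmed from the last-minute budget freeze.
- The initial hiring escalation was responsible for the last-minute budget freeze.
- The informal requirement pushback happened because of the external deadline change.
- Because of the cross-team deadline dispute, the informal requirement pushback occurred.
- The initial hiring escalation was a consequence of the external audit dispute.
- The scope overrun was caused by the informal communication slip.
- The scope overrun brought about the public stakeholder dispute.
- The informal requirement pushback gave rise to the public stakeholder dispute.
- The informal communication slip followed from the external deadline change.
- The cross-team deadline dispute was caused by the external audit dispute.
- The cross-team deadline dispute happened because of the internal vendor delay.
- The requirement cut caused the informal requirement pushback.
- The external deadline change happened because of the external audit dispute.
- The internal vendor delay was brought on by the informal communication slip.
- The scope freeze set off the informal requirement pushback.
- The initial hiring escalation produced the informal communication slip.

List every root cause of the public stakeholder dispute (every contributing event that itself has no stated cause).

the external audit dispute, the requirement cut, the scope freeze

Tracing upstream from the public stakeholder dispute: the public stakeholder dispute ← the informal requirement pushback ← the external deadline change ← the external audit dispute.
A separate upstream branch: the public stakeholder dispute ← the informal requirement pushback ← the requirement cut.
A separate upstream branch: the public stakeholder dispute ← the informal requirement pushback ← the scope freeze.
Each of those chain origins has no stated cause.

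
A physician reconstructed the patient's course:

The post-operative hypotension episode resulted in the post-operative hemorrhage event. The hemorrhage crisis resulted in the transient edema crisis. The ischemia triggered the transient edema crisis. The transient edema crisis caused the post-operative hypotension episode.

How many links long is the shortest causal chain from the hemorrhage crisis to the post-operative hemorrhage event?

Shortest chain: the hemorrhage crisis → the transient edema crisis → the post-operative hypotension episode → the post-operative hemorrhage event.

3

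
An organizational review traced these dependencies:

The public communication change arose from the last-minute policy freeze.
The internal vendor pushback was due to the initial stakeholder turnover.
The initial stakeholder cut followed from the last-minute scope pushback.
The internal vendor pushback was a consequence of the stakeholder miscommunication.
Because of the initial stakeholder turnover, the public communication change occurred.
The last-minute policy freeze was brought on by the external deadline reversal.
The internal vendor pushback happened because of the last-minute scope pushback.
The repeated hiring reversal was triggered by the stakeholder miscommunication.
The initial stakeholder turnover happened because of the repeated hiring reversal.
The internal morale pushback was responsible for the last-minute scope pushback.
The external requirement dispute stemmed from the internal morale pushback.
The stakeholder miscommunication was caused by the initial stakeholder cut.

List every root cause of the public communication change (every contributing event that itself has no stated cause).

Tracing upstream from the public communication change: the public communication change ← the last-minute policy freeze ← the external deadline reversal.
A separate upstream branch: the public communication change ← the initial stakeholder turnover ← the repeated hiring reversal ← the stakeholder miscommunication ← the initial stakeholder cut ← the last-minute scope pushback ← the internal morale pushback.
Each of those chain origins has no stated cause.

the external deadline reversal, the internal morale pushback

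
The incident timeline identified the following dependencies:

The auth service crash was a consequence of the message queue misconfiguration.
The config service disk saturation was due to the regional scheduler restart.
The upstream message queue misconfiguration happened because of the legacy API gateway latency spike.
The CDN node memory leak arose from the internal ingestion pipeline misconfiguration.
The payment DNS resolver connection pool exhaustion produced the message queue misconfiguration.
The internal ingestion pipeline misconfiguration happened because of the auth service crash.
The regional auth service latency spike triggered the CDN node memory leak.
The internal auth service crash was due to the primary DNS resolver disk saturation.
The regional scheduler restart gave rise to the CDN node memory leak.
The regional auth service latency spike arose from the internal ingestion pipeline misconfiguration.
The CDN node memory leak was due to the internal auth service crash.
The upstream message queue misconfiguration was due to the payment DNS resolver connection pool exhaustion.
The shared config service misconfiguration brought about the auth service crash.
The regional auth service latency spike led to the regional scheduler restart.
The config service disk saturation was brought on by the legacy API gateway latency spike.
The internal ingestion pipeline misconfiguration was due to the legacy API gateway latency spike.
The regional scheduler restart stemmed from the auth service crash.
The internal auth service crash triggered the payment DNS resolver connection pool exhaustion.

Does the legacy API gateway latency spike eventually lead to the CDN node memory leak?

There is a causal chain: the legacy API gateway latency spike → the internal ingestion pipeline misconfiguration → the CDN node memory leak.

Yes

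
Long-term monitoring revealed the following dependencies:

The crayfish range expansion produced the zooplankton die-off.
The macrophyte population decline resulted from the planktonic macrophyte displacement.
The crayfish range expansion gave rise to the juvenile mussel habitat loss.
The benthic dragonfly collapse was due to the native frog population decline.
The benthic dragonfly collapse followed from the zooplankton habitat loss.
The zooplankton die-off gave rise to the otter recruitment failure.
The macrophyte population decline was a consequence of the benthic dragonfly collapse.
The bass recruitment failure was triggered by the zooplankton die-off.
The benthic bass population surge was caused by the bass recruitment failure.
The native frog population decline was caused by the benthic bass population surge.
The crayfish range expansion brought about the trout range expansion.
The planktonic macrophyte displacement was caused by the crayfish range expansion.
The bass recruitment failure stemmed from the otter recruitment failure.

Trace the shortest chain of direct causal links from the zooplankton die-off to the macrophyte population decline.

the zooplankton die-off → the bass recruitment failure
the bass recruitment failure → the benthic bass population surge
the benthic bass population surge → the native frog population decline
the native frog population decline → the benthic dragonfly collapse
the benthic dragonfly collapse → the macrophyte population decline
Length: 5 steps.

the zooplankton die-off → the bass recruitment failure → the benthic bass population surge → the native frog population decline → the benthic dragonfly collapse → the macrophyte population decline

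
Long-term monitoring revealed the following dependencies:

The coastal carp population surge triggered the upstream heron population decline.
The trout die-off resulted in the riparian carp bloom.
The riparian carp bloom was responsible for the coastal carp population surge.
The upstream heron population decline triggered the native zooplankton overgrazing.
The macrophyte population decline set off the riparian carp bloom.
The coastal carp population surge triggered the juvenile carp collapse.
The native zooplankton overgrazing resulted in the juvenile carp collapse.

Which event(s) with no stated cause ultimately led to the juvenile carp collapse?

Tracing upstream from the juvenile carp collapse: the juvenile carp collapse ← the coastal carp population surge ← the riparian carp bloom ← the trout die-off.
A separate upstream branch: the juvenile carp collapse ← the coastal carp population surge ← the riparian carp bloom ← the macrophyte population decline.
Each of those chain origins has no stated cause.

the macrophyte population decline, the trout die-off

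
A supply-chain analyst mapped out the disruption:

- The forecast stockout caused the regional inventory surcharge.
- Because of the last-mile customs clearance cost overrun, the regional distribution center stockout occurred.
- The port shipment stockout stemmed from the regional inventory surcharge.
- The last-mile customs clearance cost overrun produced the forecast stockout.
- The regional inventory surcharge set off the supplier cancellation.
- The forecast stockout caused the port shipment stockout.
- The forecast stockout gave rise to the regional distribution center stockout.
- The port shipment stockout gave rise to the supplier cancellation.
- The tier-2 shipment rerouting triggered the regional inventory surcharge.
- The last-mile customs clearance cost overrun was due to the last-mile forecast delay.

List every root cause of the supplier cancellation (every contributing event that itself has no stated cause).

Tracing upstream from the supplier cancellation: the supplier cancellation ← the regional inventory surcharge ← the tier-2 shipment rerouting.
A separate upstream branch: the supplier cancellation ← the regional inventory surcharge ← the forecast stockout ← the last-mile customs clearance cost overrun ← the last-mile forecast delay.
Each of those chain origins has no stated cause.

the last-mile forecast delay, the tier-2 shipment rerouting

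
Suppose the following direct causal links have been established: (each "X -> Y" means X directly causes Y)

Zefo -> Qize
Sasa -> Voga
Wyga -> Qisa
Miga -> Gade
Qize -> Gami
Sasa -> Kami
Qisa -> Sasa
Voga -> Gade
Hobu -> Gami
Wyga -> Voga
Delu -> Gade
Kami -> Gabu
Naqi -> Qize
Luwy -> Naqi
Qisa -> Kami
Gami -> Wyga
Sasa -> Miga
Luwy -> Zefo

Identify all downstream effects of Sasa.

Gabu, Gade, Kami, Miga, Voga

Direct effects: Kami, Miga, Voga.
2 steps out: Gabu, Gade.
Not reachable from it: Luwy, Zefo, Naqi, Qize, Hobu, Gami, Wyga, Qisa, Delu.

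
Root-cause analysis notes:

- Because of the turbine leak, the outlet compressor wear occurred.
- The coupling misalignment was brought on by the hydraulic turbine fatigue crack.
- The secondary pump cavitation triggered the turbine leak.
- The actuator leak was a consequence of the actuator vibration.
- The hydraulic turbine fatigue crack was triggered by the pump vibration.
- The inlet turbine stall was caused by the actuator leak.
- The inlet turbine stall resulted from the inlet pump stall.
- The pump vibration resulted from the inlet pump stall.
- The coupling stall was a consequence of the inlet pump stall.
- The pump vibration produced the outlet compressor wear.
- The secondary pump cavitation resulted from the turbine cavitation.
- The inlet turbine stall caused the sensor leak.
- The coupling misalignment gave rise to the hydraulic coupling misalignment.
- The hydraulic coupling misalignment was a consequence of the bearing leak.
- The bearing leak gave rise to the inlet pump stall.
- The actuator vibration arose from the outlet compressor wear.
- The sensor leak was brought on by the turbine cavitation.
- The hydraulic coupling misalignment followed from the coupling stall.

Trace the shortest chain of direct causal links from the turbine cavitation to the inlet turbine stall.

the turbine cavitation → the secondary pump cavitation → the turbine leak → the outlet compressor wear → the actuator vibration → the actuator leak → the inlet turbine stall

the turbine cavitation → the secondary pump cavitation
the secondary pump cavitation → the turbine leak
the turbine leak → the outlet compressor wear
the outlet compressor wear → the actuator vibration
the actuator vibration → the actuator leak
the actuator leak → the inlet turbine stall
Length: 6 steps.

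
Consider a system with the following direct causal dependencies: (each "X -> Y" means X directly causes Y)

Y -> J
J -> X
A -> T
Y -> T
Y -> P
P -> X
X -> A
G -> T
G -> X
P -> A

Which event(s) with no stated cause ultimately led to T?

G, Y

Tracing upstream from T: T ← Y.
A separate upstream branch: T ← G.
Each of those chain origins has no stated cause.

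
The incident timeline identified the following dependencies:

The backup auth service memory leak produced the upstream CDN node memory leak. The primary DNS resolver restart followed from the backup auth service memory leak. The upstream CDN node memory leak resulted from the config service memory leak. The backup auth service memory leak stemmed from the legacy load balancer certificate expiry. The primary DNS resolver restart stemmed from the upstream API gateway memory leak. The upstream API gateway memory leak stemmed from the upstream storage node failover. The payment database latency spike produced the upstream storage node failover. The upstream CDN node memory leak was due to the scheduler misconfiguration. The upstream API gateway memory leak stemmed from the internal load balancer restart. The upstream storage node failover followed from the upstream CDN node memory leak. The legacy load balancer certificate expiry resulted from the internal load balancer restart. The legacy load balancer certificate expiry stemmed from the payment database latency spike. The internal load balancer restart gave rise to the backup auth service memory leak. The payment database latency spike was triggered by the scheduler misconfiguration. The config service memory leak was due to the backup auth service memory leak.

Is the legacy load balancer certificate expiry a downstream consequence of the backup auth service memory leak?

No

The backup auth service memory leak leads to the config service memory leak, the upstream CDN node memory leak, the upstream storage node failover, the upstream API gateway memory leak, the primary DNS resolver restart; the legacy load balancer certificate expiry is not among them.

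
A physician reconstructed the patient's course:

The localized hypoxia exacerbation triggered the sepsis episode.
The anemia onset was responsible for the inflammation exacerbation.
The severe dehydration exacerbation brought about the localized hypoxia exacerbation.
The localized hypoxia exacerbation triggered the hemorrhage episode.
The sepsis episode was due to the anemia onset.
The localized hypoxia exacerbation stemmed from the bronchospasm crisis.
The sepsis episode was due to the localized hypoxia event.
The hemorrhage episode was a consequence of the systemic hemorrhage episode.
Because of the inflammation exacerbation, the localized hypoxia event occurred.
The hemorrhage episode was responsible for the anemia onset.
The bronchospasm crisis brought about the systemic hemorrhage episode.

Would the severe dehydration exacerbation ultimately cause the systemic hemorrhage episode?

No

The severe dehydration exacerbation leads to the localized hypoxia exacerbation, the hemorrhage episode, the anemia onset, the inflammation exacerbation, the localized hypoxia event, the sepsis episode; the systemic hemorrhage episode is not among them.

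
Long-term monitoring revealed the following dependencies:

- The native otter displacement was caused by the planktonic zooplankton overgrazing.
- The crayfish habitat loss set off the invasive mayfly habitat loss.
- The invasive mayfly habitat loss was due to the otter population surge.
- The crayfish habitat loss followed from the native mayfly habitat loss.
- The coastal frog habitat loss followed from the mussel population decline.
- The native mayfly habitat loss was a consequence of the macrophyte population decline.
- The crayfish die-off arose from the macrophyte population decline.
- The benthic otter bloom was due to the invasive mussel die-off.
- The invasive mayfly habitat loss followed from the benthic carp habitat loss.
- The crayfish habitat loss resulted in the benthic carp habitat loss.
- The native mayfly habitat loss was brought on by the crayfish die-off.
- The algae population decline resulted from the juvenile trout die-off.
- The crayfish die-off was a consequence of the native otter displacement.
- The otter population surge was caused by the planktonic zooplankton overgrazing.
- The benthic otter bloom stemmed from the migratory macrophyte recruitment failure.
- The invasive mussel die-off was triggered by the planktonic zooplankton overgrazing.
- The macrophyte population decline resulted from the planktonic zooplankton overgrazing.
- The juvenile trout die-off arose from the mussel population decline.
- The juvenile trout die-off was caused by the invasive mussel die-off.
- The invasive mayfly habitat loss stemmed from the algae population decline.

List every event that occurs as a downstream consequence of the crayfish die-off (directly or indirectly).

the benthic carp habitat loss, the crayfish habitat loss, the invasive mayfly habitat loss, the native mayfly habitat loss

Direct effects: the native mayfly habitat loss.
2 steps out: the crayfish habitat loss.
3 steps out: the benthic carp habitat loss, the invasive mayfly habitat loss.
Not reachable from it: the planktonic zooplankton overgrazing, the invasive mussel die-off, the macrophyte population decline, the migratory macrophyte recruitment failure, the otter population surge, the mussel population decline, the native otter displacement, the juvenile trout die-off, the benthic otter bloom, the coastal frog habitat loss, the algae population decline.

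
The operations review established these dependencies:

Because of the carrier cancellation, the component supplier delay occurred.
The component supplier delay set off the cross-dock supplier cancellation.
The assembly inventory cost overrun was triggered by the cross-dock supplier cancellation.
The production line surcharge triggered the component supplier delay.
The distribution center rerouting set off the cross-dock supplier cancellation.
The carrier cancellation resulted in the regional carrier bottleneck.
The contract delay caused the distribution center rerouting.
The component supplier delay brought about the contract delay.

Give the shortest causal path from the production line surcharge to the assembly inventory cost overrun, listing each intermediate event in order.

the production line surcharge → the component supplier delay → the cross-dock supplier cancellation → the assembly inventory cost overrun

the production line surcharge → the component supplier delay
the component supplier delay → the cross-dock supplier cancellation
the cross-dock supplier cancellation → the assembly inventory cost overrun
Length: 3 steps.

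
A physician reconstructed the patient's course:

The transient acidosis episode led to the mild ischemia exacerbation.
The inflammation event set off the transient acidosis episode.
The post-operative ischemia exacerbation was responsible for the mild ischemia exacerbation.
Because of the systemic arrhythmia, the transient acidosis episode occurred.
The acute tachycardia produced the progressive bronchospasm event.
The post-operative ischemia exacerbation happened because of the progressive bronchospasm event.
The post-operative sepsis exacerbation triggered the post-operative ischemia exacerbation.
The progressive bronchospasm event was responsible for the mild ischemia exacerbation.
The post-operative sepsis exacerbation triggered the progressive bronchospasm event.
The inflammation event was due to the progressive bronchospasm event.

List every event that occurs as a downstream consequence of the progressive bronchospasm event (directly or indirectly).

the inflammation event, the mild ischemia exacerbation, the post-operative ischemia exacerbation, the transient acidosis episode

Direct effects: the inflammation event, the post-operative ischemia exacerbation, the mild ischemia exacerbation.
2 steps out: the transient acidosis episode.
Not reachable from it: the systemic arrhythmia, the acute tachycardia, the post-operative sepsis exacerbation.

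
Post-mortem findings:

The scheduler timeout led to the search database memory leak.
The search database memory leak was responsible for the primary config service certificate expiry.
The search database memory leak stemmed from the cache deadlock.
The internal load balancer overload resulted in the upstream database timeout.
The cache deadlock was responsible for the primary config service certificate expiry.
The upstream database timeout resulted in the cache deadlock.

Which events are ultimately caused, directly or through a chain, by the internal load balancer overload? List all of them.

the cache deadlock, the primary config service certificate expiry, the search database memory leak, the upstream database timeout

Direct effects: the upstream database timeout.
2 steps out: the cache deadlock.
3 steps out: the search database memory leak, the primary config service certificate expiry.
Not reachable from it: the scheduler timeout.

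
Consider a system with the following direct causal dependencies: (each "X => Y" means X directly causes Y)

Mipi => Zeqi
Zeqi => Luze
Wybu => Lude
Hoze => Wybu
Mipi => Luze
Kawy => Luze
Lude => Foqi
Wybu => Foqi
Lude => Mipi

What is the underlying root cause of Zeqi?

Hoze

Tracing upstream from Zeqi: Zeqi ← Mipi ← Lude ← Wybu ← Hoze.
Hoze has no stated cause, so it is the root.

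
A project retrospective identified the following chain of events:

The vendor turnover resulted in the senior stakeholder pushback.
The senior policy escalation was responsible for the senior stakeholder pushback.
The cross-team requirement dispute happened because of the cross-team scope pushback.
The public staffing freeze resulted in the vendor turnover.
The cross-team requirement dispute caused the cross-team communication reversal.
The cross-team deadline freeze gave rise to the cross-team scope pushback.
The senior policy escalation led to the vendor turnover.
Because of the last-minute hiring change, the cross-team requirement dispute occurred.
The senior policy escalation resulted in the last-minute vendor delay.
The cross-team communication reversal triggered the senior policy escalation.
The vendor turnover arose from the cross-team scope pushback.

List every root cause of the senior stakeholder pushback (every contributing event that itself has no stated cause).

the cross-team deadline freeze, the last-minute hiring change, the public staffing freeze

Tracing upstream from the senior stakeholder pushback: the senior stakeholder pushback ← the senior policy escalation ← the cross-team communication reversal ← the cross-team requirement dispute ← the last-minute hiring change.
A separate upstream branch: the senior stakeholder pushback ← the vendor turnover ← the cross-team scope pushback ← the cross-team deadline freeze.
A separate upstream branch: the senior stakeholder pushback ← the vendor turnover ← the public staffing freeze.
Each of those chain origins has no stated cause.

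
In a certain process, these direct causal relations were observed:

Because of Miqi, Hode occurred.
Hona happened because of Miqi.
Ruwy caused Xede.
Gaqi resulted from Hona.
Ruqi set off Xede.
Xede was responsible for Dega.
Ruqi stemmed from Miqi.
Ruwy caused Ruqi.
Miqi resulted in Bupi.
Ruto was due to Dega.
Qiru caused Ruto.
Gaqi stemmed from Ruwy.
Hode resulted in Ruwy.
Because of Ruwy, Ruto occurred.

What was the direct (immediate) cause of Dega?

Upstream contributors include Miqi, Hode, Ruwy, Ruqi, but only Xede feeds directly into Dega.

Xede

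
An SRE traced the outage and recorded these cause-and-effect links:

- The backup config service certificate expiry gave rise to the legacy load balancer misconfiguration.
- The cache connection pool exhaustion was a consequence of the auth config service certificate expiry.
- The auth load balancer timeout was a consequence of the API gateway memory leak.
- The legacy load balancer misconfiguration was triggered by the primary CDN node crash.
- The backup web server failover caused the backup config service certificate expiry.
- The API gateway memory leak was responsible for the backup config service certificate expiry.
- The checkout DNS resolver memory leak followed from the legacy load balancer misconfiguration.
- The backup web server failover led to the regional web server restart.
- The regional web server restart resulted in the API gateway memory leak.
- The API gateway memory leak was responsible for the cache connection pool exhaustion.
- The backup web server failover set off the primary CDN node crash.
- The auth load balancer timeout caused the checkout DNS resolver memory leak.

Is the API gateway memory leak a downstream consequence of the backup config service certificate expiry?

The backup config service certificate expiry leads to the legacy load balancer misconfiguration, the checkout DNS resolver memory leak; the API gateway memory leak is not among them.

No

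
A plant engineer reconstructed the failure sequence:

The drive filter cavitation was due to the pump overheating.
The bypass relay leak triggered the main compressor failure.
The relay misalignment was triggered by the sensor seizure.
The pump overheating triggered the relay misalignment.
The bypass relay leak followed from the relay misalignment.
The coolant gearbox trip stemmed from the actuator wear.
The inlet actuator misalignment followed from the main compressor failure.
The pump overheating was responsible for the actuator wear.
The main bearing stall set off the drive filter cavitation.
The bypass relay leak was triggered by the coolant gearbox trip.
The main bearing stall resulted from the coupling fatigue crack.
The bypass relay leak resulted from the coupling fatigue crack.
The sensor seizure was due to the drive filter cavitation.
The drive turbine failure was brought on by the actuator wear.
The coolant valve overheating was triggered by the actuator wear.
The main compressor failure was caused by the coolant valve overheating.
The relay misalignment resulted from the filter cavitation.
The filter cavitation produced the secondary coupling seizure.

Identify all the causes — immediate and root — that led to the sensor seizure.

the coupling fatigue crack, the drive filter cavitation, the main bearing stall, the pump overheating

Immediate cause of the sensor seizure: the drive filter cavitation.
Further upstream: the coupling fatigue crack, the pump overheating, the main bearing stall.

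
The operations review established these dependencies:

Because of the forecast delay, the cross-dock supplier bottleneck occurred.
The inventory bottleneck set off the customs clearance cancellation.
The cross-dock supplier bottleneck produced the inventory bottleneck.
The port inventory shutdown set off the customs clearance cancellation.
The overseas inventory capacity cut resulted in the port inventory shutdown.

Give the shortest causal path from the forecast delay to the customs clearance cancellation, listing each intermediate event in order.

the forecast delay → the cross-dock supplier bottleneck
the cross-dock supplier bottleneck → the inventory bottleneck
the inventory bottleneck → the customs clearance cancellation
Length: 3 steps.

the forecast delay → the cross-dock supplier bottleneck → the inventory bottleneck → the customs clearance cancellation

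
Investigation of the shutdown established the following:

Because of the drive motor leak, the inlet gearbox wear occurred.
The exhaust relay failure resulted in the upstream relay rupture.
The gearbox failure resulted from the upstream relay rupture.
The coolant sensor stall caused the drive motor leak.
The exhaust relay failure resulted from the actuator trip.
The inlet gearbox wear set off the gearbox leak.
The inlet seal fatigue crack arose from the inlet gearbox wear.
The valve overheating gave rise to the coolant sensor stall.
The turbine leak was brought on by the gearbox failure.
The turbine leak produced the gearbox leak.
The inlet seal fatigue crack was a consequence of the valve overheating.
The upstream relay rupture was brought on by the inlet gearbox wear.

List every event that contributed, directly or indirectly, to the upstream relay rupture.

Immediate causes of the upstream relay rupture: the exhaust relay failure, the inlet gearbox wear.
Further upstream: the actuator trip, the valve overheating, the coolant sensor stall, the drive motor leak.

the actuator trip, the coolant sensor stall, the drive motor leak, the exhaust relay failure, the inlet gearbox wear, the valve overheating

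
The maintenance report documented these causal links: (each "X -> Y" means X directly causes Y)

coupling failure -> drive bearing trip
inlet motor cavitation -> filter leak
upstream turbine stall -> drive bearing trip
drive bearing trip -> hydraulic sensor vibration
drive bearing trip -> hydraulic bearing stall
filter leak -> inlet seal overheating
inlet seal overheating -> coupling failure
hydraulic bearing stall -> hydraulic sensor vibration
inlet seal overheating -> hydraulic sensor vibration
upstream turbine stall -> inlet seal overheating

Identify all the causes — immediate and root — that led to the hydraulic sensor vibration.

Immediate causes of the hydraulic sensor vibration: the inlet seal overheating, the drive bearing trip, the hydraulic bearing stall.
Further upstream: the inlet motor cavitation, the filter leak, the upstream turbine stall, the coupling failure.

the coupling failure, the drive bearing trip, the filter leak, the hydraulic bearing stall, the inlet motor cavitation, the inlet seal overheating, the upstream turbine stall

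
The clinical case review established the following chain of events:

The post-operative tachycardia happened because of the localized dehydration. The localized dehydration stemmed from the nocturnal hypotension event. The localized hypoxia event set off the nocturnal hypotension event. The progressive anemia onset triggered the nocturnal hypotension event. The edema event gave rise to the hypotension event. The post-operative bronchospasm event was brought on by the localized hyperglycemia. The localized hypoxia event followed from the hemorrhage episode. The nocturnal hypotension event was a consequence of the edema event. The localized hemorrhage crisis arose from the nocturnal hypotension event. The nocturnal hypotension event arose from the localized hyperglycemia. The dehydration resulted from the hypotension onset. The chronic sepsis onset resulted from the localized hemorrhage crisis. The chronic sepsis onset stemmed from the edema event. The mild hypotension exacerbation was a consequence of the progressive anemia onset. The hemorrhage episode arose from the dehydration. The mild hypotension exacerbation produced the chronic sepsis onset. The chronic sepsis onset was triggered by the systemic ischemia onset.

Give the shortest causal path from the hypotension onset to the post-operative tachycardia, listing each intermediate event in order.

the hypotension onset → the dehydration
the dehydration → the hemorrhage episode
the hemorrhage episode → the localized hypoxia event
the localized hypoxia event → the nocturnal hypotension event
the nocturnal hypotension event → the localized dehydration
the localized dehydration → the post-operative tachycardia
Length: 6 steps.

the hypotension onset → the dehydration → the hemorrhage episode → the localized hypoxia event → the nocturnal hypotension event → the localized dehydration → the post-operative tachycardia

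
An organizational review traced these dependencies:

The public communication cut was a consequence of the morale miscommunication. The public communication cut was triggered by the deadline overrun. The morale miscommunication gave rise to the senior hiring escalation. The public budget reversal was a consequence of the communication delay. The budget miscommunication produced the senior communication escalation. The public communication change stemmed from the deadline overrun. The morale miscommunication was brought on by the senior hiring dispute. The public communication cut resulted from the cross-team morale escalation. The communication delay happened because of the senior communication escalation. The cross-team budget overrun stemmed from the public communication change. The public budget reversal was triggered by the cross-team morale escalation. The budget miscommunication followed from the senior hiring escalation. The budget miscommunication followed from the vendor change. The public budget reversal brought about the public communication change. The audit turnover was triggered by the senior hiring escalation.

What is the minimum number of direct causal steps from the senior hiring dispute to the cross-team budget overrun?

Shortest chain: the senior hiring dispute → the morale miscommunication → the senior hiring escalation → the budget miscommunication → the senior communication escalation → the communication delay → the public budget reversal → the public communication change → the cross-team budget overrun.

8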